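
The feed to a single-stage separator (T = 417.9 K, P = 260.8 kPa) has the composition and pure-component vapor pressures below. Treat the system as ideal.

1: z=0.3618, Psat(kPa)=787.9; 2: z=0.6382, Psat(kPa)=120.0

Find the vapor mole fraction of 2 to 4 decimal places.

Raoult's law: Kᵢ = Pᵢˢᵃᵗ/P = Pᵢˢᵃᵗ/260.8.
  K_1 = 787.9/260.8 = 3.021089, K_2 = 120.0/260.8 = 0.460123
Material balance + equilibrium reduce to Σ zᵢ(Kᵢ−1)/(1+β(Kᵢ−1)) = 0.
Check two-phase: ΣzᵢKᵢ = 1.3867 > 1 and Σzᵢ/Kᵢ = 1.5068 > 1, so g(0) = 0.3867 > 0 and g(1) = -0.5068 < 0.
Newton–Raphson from β = 0.31:
  β = 0.3100: g = 0.03576, g' = -0.8269 → β = 0.3532
  β = 0.3532: g = 0.00090, g' = -0.7871 → β = 0.3544
Converged at β = 0.3544.
Compositions from xᵢ = zᵢ/(1+β(Kᵢ−1)), yᵢ = Kᵢxᵢ:
  1: x = 0.2108, y = 0.6369
  2: x = 0.7892, y = 0.3631

y_2 = 0.3631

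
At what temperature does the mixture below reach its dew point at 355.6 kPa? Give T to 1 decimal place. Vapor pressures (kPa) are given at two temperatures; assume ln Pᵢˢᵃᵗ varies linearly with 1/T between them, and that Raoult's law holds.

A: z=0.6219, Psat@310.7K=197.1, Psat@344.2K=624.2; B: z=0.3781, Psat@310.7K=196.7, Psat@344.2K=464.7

Dew-point temperature: Σzᵢ·P/Pᵢˢᵃᵗ(T) = 1. Interpolate ln Pᵢˢᵃᵗ = aᵢ + bᵢ/T.
  T = 310.7 K: ΣzᵢP/Pᵢˢᵃᵗ = 1.8055
  T = 344.2 K: ΣzᵢP/Pᵢˢᵃᵗ = 0.6436
  T = 327.4 K: ΣzᵢP/Pᵢˢᵃᵗ = 1.0488
  T = 335.8 K: ΣzᵢP/Pᵢˢᵃᵗ = 0.8161
  T = 331.6 K: ΣzᵢP/Pᵢˢᵃᵗ = 0.9236
  T = 329.5 K: ΣzᵢP/Pᵢˢᵃᵗ = 0.9838
Interpolating between 327.4 K and 329.5 K gives T ≈ 329.0 K.

T = 329.0 K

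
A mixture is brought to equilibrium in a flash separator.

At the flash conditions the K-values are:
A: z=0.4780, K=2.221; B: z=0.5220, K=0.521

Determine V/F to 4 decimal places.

Rachford–Rice: g(V/F) = Σ zᵢ(Kᵢ−1)/(1+V/F(Kᵢ−1)) = 0.
g(0) = ΣzᵢKᵢ − 1 = 0.3336 and g(1) = 1 − Σzᵢ/Kᵢ = -0.2171, so a root lies in (0, 1).
Newton–Raphson from V/F = 0.4:
  V/F = 0.4000: g = 0.08282, g' = -0.5049 → V/F = 0.5640
  V/F = 0.5640: g = 0.00302, g' = -0.4748 → V/F = 0.5704
Converged at V/F = 0.5704.

V/F = 0.5704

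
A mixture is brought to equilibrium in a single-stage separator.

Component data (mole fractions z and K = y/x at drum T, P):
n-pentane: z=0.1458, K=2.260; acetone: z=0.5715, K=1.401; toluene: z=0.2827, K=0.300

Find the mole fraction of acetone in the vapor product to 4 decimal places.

y_acetone = 0.6673

Material balance + equilibrium reduce to Σ zᵢ(Kᵢ−1)/(1+β(Kᵢ−1)) = 0.
Check two-phase: ΣzᵢKᵢ = 1.2150 > 1 and Σzᵢ/Kᵢ = 1.4148 > 1, so g(0) = 0.2150 > 0 and g(1) = -0.4148 < 0.
Newton–Raphson from β = 0.36:
  β = 0.3600: g = 0.06208, g' = -0.4273 → β = 0.5053
  β = 0.5053: g = -0.00339, g' = -0.4816 → β = 0.4983
  β = 0.4983: g = -0.00001, g' = -0.4778 → β = 0.4982
Converged at β = 0.4982.
Compositions from xᵢ = zᵢ/(1+β(Kᵢ−1)), yᵢ = Kᵢxᵢ:
  n-pentane: x = 0.0896, y = 0.2024
  acetone: x = 0.4763, y = 0.6673
  toluene: x = 0.4341, y = 0.1302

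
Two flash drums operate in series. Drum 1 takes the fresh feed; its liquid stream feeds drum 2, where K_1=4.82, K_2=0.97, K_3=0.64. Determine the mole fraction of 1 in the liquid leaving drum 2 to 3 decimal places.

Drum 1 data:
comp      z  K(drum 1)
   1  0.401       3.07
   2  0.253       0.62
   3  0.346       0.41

Drum 1:
Newton–Raphson from ψ₁ = 0.5:
  ψ₁ = 0.500: g = -0.0004, g' = -0.713 → ψ₁ = 0.500
Converged at ψ₁ = 0.500.
Drum-1 compositions:
  1: x = 0.197, y = 0.605
  2: x = 0.312, y = 0.194
  3: x = 0.491, y = 0.201
Drum-2 feed = drum-1 liquid: z₂ = (0.1972, 0.3123, 0.4906).
Drum 2:
Material balance + equilibrium reduce to Σ zᵢ(Kᵢ−1)/(1+ψ₂(Kᵢ−1)) = 0.
Check two-phase: ΣzᵢKᵢ = 1.567 > 1 and Σzᵢ/Kᵢ = 1.129 > 1, so g(0) = 0.567 > 0 and g(1) = -0.129 < 0.
Iterate (Newton) starting at ψ₂ = 0.5:
  ψ₂ = 0.500: g = 0.0339, g' = -0.435 → ψ₂ = 0.578
  ψ₂ = 0.578: g = 0.0022, g' = -0.381 → ψ₂ = 0.584
Converged at ψ₂ = 0.584.
  1: x = 0.061, y = 0.294
  2: x = 0.318, y = 0.308
  3: x = 0.621, y = 0.398

x_1 (drum 2) = 0.061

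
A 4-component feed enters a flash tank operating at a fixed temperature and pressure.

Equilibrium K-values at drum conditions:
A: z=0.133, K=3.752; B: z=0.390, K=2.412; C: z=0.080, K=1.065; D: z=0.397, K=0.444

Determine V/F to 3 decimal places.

Newton iteration, V/F⁰ = 0.37:
  V/F = 0.370: g = 0.2702, g' = -0.778 → V/F = 0.718
  V/F = 0.718: g = 0.0343, g' = -0.646 → V/F = 0.771
  V/F = 0.771: g = -0.0003, g' = -0.658 → V/F = 0.770
Converged at V/F = 0.770.

V/F = 0.770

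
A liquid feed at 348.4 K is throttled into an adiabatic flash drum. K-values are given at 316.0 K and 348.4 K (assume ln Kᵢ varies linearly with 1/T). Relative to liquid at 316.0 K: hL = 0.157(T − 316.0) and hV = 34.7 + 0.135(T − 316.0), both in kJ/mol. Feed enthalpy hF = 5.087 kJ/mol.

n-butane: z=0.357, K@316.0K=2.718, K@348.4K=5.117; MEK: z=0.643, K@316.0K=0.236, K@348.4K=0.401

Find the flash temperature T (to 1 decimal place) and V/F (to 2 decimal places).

T = 318.8 K, V/F = 0.13

Adiabatic flash: solve Rachford–Rice at each trial T, then check hF = ψ·hV(T) + (1−ψ)·hL(T).
  T = 316.0 K: K = (2.718, 0.236), RR gives ψ = 0.093, H_out = 3.227 kJ/mol
  T = 348.4 K: K = (5.117, 0.401), RR gives ψ = 0.440, H_out = 20.035 kJ/mol
  T = 332.2 K: K = (3.787, 0.312), RR gives ψ = 0.288, H_out = 12.432 kJ/mol
  T = 324.1 K: K = (3.222, 0.272), RR gives ψ = 0.201, H_out = 8.213 kJ/mol
  T = 320.1 K: K = (2.965, 0.254), RR gives ψ = 0.151, H_out = 5.881 kJ/mol
  T = 318.1 K: K = (2.843, 0.245), RR gives ψ = 0.124, H_out = 4.626 kJ/mol
Linear interpolation between T = 318.1 (H_out = 4.626) and T = 320.1 (H_out = 5.881) on hF = 5.087 gives T ≈ 318.8 K, at which ψ = 0.13.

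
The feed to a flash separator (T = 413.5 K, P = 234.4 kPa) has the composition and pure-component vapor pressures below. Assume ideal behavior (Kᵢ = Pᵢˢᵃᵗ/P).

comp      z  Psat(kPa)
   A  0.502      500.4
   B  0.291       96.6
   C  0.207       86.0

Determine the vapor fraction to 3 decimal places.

Raoult's law: Kᵢ = Pᵢˢᵃᵗ/P = Pᵢˢᵃᵗ/234.4.
  K_A = 500.4/234.4 = 2.13481, K_B = 96.6/234.4 = 0.41212, K_C = 86.0/234.4 = 0.36689
Let ψ = V/F and solve Σ zᵢ(Kᵢ−1)/(1+ψ(Kᵢ−1)) = 0.
g(0) = ΣzᵢKᵢ − 1 = 0.268 and g(1) = 1 − Σzᵢ/Kᵢ = -0.505, so a root lies in (0, 1).
Newton–Raphson from ψ = 0.5:
  ψ = 0.500: g = -0.0706, g' = -0.643 → ψ = 0.390
  ψ = 0.390: g = -0.0012, g' = -0.626 → ψ = 0.388
Converged at ψ = 0.388.

ψ = 0.388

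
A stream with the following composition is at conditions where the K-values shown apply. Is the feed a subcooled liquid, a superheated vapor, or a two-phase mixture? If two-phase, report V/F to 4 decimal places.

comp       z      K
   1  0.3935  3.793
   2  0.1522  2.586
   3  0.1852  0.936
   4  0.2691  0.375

two-phase, V/F = 0.9174

ΣzᵢKᵢ = 2.1604; Σzᵢ/Kᵢ = 1.0781.
Both exceed 1, so a two-phase solution exists.
Let ψ = V/F and solve Σ zᵢ(Kᵢ−1)/(1+ψ(Kᵢ−1)) = 0.
Newton–Raphson from ψ = 0.54:
  ψ = 0.5400: g = 0.30206, g' = -0.8393 → ψ = 0.8999
  ψ = 0.8999: g = 0.01533, g' = -0.8635 → ψ = 0.9176
  ψ = 0.9176: g = -0.00018, g' = -0.8841 → ψ = 0.9174
Converged at ψ = 0.9174.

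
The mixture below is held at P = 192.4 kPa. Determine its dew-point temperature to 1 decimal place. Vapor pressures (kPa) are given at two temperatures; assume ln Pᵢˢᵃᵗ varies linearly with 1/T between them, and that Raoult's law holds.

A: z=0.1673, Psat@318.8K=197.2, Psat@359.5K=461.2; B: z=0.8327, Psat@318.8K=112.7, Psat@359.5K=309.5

T = 336.5 K

Dew-point temperature: Σzᵢ·P/Pᵢˢᵃᵗ(T) = 1. Interpolate ln Pᵢˢᵃᵗ = aᵢ + bᵢ/T.
  T = 318.8 K: ΣzᵢP/Pᵢˢᵃᵗ = 1.5848
  T = 359.5 K: ΣzᵢP/Pᵢˢᵃᵗ = 0.5874
  T = 339.1 K: ΣzᵢP/Pᵢˢᵃᵗ = 0.9374
  T = 329.0 K: ΣzᵢP/Pᵢˢᵃᵗ = 1.2074
  T = 334.1 K: ΣzᵢP/Pᵢˢᵃᵗ = 1.0605
  T = 336.6 K: ΣzᵢP/Pᵢˢᵃᵗ = 0.9966
Interpolating between 334.1 K and 336.6 K gives T ≈ 336.5 K.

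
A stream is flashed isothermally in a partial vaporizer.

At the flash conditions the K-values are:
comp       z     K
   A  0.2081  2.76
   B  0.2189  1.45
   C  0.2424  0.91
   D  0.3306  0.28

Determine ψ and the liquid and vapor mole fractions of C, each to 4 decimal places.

Rachford–Rice: g(ψ) = Σ zᵢ(Kᵢ−1)/(1+ψ(Kᵢ−1)) = 0.
Check two-phase: ΣzᵢKᵢ = 1.2049 > 1 and Σzᵢ/Kᵢ = 1.6735 > 1, so g(0) = 0.2049 > 0 and g(1) = -0.6735 < 0.
Newton–Raphson from ψ = 0.5:
  ψ = 0.5000: g = -0.11954, g' = -0.6325 → ψ = 0.3110
  ψ = 0.3110: g = -0.00605, g' = -0.5900 → ψ = 0.3008
Converged at ψ = 0.3008.
Compositions from xᵢ = zᵢ/(1+ψ(Kᵢ−1)), yᵢ = Kᵢxᵢ:
  A: x = 0.1361, y = 0.3756
  B: x = 0.1928, y = 0.2796
  C: x = 0.2491, y = 0.2267
  D: x = 0.4220, y = 0.1182

ψ = 0.3008, x_C = 0.2491, y_C = 0.2267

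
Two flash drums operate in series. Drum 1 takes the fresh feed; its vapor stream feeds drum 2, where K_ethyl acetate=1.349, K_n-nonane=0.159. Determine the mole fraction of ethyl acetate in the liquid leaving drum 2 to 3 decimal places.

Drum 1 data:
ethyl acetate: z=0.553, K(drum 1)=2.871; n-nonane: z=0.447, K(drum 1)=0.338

Drum 1:
Let ψ₁ = V/F and solve Σ zᵢ(Kᵢ−1)/(1+ψ₁(Kᵢ−1)) = 0.
Feasibility: ΣzᵢKᵢ = 1.739, Σzᵢ/Kᵢ = 1.515 — both > 1, two phases present.
Binary case is linear: z₁(K₁−1)(1+ψ₁(K₂−1)) + z₂(K₂−1)(1+ψ₁(K₁−1)) = 0
⇒ ψ₁ = [z₁(K₁−1)+z₂(K₂−1)] / [−(K₁−1)(K₂−1)] = 0.7387/1.2386 = 0.596
Drum-1 compositions:
  ethyl acetate: x = 0.261, y = 0.750
  n-nonane: x = 0.739, y = 0.250
Drum-2 feed = drum-1 vapor: z₂ = (0.7503, 0.2497).
Drum 2:
Rachford–Rice: g(ψ₂) = Σ zᵢ(Kᵢ−1)/(1+ψ₂(Kᵢ−1)) = 0.
Check two-phase: ΣzᵢKᵢ = 1.052 > 1 and Σzᵢ/Kᵢ = 2.126 > 1, so g(0) = 0.052 > 0 and g(1) = -1.126 < 0.
Binary case is linear: z₁(K₁−1)(1+ψ₂(K₂−1)) + z₂(K₂−1)(1+ψ₂(K₁−1)) = 0
⇒ ψ₂ = [z₁(K₁−1)+z₂(K₂−1)] / [−(K₁−1)(K₂−1)] = 0.0519/0.2935 = 0.177
  ethyl acetate: x = 0.707, y = 0.953
  n-nonane: x = 0.293, y = 0.047

x_ethyl acetate (drum 2) = 0.707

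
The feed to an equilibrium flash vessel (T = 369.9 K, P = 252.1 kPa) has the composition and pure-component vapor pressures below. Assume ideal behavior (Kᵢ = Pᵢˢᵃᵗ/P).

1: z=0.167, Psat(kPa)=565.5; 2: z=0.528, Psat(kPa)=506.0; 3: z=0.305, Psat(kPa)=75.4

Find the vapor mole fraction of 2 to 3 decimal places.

y_2 = 0.620

Raoult's law: Kᵢ = Pᵢˢᵃᵗ/P = Pᵢˢᵃᵗ/252.1.
  K_1 = 565.5/252.1 = 2.24316, K_2 = 506.0/252.1 = 2.00714, K_3 = 75.4/252.1 = 0.29909
Material balance + equilibrium reduce to Σ zᵢ(Kᵢ−1)/(1+ψ(Kᵢ−1)) = 0.
Check two-phase: ΣzᵢKᵢ = 1.526 > 1 and Σzᵢ/Kᵢ = 1.357 > 1, so g(0) = 0.526 > 0 and g(1) = -0.357 < 0.
Newton iteration, ψ⁰ = 0.35:
  ψ = 0.350: g = 0.2546, g' = -0.681 → ψ = 0.724
  ψ = 0.724: g = -0.0170, g' = -0.868 → ψ = 0.704
Converged at ψ = 0.704.
Compositions from xᵢ = zᵢ/(1+ψ(Kᵢ−1)), yᵢ = Kᵢxᵢ:
  1: x = 0.089, y = 0.200
  2: x = 0.309, y = 0.620
  3: x = 0.602, y = 0.180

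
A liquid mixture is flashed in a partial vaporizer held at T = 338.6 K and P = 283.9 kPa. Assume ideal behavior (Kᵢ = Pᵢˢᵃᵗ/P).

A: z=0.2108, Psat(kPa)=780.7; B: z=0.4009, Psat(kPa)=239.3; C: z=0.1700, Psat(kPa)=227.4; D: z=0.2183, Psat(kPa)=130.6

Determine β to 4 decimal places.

Raoult's law: Kᵢ = Pᵢˢᵃᵗ/P = Pᵢˢᵃᵗ/283.9.
  K_A = 780.7/283.9 = 2.749912, K_B = 239.3/283.9 = 0.842902, K_C = 227.4/283.9 = 0.800986, K_D = 130.6/283.9 = 0.460021
Material balance + equilibrium reduce to Σ zᵢ(Kᵢ−1)/(1+β(Kᵢ−1)) = 0.
g(0) = ΣzᵢKᵢ − 1 = 0.1542 and g(1) = 1 − Σzᵢ/Kᵢ = -0.2391, so a root lies in (0, 1).
Newton–Raphson from β = 0.5:
  β = 0.5000: g = -0.07065, g' = -0.3230 → β = 0.2813
  β = 0.2813: g = 0.00649, g' = -0.3968 → β = 0.2976
  β = 0.2976: g = 0.00007, g' = -0.3880 → β = 0.2978
Converged at β = 0.2978.

β = 0.2978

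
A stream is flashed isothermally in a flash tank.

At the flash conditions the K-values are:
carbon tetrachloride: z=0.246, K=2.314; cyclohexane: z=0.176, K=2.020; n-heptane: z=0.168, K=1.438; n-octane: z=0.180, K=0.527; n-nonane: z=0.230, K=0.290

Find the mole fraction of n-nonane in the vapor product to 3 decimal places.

Newton–Raphson from ψ = 0.44:
  ψ = 0.440: g = 0.0454, g' = -0.590 → ψ = 0.517
  ψ = 0.517: g = -0.0007, g' = -0.611 → ψ = 0.516
Converged at ψ = 0.516.
Compositions from xᵢ = zᵢ/(1+ψ(Kᵢ−1)), yᵢ = Kᵢxᵢ:
  carbon tetrachloride: x = 0.147, y = 0.339
  cyclohexane: x = 0.115, y = 0.233
  n-heptane: x = 0.137, y = 0.197
  n-octane: x = 0.238, y = 0.125
  n-nonane: x = 0.363, y = 0.105

y_n-nonane = 0.105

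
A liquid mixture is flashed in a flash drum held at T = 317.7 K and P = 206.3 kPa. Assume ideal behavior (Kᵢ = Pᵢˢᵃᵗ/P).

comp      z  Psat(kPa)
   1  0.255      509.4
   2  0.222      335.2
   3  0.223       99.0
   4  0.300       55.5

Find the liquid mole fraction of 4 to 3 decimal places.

Raoult's law: Kᵢ = Pᵢˢᵃᵗ/P = Pᵢˢᵃᵗ/206.3.
  K_1 = 509.4/206.3 = 2.46922, K_2 = 335.2/206.3 = 1.62482, K_3 = 99.0/206.3 = 0.47988, K_4 = 55.5/206.3 = 0.26903
Rachford–Rice: g(ψ) = Σ zᵢ(Kᵢ−1)/(1+ψ(Kᵢ−1)) = 0.
g(0) = ΣzᵢKᵢ − 1 = 0.178 and g(1) = 1 − Σzᵢ/Kᵢ = -0.820, so a root lies in (0, 1).
Newton iteration, ψ⁰ = 0.5:
  ψ = 0.500: g = -0.1807, g' = -0.742 → ψ = 0.256
  ψ = 0.256: g = -0.0120, g' = -0.678 → ψ = 0.239
Converged at ψ = 0.239.
Compositions from xᵢ = zᵢ/(1+ψ(Kᵢ−1)), yᵢ = Kᵢxᵢ:
  1: x = 0.189, y = 0.466
  2: x = 0.193, y = 0.314
  3: x = 0.255, y = 0.122
  4: x = 0.363, y = 0.098

x_4 = 0.363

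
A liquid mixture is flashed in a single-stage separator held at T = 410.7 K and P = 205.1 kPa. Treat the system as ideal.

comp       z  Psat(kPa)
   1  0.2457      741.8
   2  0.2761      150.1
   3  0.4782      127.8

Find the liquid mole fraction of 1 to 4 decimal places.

Raoult's law: Kᵢ = Pᵢˢᵃᵗ/P = Pᵢˢᵃᵗ/205.1.
  K_1 = 741.8/205.1 = 3.616772, K_2 = 150.1/205.1 = 0.731838, K_3 = 127.8/205.1 = 0.623111
Material balance + equilibrium reduce to Σ zᵢ(Kᵢ−1)/(1+V/F(Kᵢ−1)) = 0.
Feasibility: ΣzᵢKᵢ = 1.3887, Σzᵢ/Kᵢ = 1.2126 — both > 1, two phases present.
Newton iteration, V/F⁰ = 0.69:
  V/F = 0.6900: g = -0.10525, g' = -0.3677 → V/F = 0.4038
  V/F = 0.4038: g = 0.01703, g' = -0.5173 → V/F = 0.4367
  V/F = 0.4367: g = 0.00047, g' = -0.4893 → V/F = 0.4376
Converged at V/F = 0.4376.
Compositions from xᵢ = zᵢ/(1+V/F(Kᵢ−1)), yᵢ = Kᵢxᵢ:
  1: x = 0.1145, y = 0.4142
  2: x = 0.3128, y = 0.2289
  3: x = 0.5727, y = 0.3568

x_1 = 0.1145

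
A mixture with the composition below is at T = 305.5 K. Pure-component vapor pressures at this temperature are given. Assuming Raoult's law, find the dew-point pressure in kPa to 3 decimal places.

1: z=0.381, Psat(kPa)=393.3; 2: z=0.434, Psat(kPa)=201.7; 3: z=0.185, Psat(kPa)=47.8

At the dew point ψ → 1, so Σzᵢ/Kᵢ = 1 with Kᵢ = Pᵢˢᵃᵗ/P ⇒ 1/P = Σzᵢ/Pᵢˢᵃᵗ.
1/P = 0.381/393.3 + 0.434/201.7 + 0.185/47.8 = 0.006991 ⇒ P = 143.047 kPa

Pdew = 143.047 kPa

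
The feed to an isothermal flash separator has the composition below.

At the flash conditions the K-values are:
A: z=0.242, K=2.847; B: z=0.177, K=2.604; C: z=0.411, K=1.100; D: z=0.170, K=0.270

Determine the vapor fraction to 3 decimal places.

ψ = 0.856

Let ψ = V/F and solve Σ zᵢ(Kᵢ−1)/(1+ψ(Kᵢ−1)) = 0.
g(0) = ΣzᵢKᵢ − 1 = 0.648 and g(1) = 1 − Σzᵢ/Kᵢ = -0.156, so a root lies in (0, 1).
Iterate (Newton) starting at ψ = 0.5:
  ψ = 0.500: g = 0.2336, g' = -0.592 → ψ = 0.895
  ψ = 0.895: g = -0.0351, g' = -0.951 → ψ = 0.858
  ψ = 0.858: g = -0.0018, g' = -0.856 → ψ = 0.856
Converged at ψ = 0.856.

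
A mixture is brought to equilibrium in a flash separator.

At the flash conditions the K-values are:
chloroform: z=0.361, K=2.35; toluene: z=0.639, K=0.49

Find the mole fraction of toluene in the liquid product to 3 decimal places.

Rachford–Rice: g(V/F) = Σ zᵢ(Kᵢ−1)/(1+V/F(Kᵢ−1)) = 0.
g(0) = ΣzᵢKᵢ − 1 = 0.161 and g(1) = 1 − Σzᵢ/Kᵢ = -0.458, so a root lies in (0, 1).
Binary case is linear: z₁(K₁−1)(1+V/F(K₂−1)) + z₂(K₂−1)(1+V/F(K₁−1)) = 0
⇒ V/F = [z₁(K₁−1)+z₂(K₂−1)] / [−(K₁−1)(K₂−1)] = 0.1615/0.6885 = 0.235
Compositions from xᵢ = zᵢ/(1+V/F(Kᵢ−1)), yᵢ = Kᵢxᵢ:
  chloroform: x = 0.274, y = 0.644
  toluene: x = 0.726, y = 0.356

x_toluene = 0.726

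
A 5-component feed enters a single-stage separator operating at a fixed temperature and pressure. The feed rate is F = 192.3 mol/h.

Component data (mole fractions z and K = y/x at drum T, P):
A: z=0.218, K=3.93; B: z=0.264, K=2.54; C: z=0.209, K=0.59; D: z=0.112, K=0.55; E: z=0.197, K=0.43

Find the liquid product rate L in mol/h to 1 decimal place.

L = 50.3 mol/h

Let ψ = V/F and solve Σ zᵢ(Kᵢ−1)/(1+ψ(Kᵢ−1)) = 0.
g(0) = ΣzᵢKᵢ − 1 = 0.797 and g(1) = 1 − Σzᵢ/Kᵢ = -0.175, so a root lies in (0, 1).
Newton iteration, ψ⁰ = 0.47:
  ψ = 0.470: g = 0.1811, g' = -0.752 → ψ = 0.711
  ψ = 0.711: g = 0.0174, g' = -0.640 → ψ = 0.738
Converged at ψ = 0.738.
Then V = ψ·F = 0.7382·192.3 = 142.0 mol/h and L = F − V = 50.3 mol/h.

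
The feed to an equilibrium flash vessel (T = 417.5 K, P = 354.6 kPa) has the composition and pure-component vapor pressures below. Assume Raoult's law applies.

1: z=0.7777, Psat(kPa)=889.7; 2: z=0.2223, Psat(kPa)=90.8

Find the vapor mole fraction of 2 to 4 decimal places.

y_2 = 0.1715

Raoult's law: Kᵢ = Pᵢˢᵃᵗ/P = Pᵢˢᵃᵗ/354.6.
  K_1 = 889.7/354.6 = 2.509024, K_2 = 90.8/354.6 = 0.256063
Let β = V/F and solve Σ zᵢ(Kᵢ−1)/(1+β(Kᵢ−1)) = 0.
g(0) = ΣzᵢKᵢ − 1 = 1.0082 and g(1) = 1 − Σzᵢ/Kᵢ = -0.1781, so a root lies in (0, 1).
Iterate (Newton) starting at β = 0.5:
  β = 0.5000: g = 0.40556, g' = -0.8872 → β = 0.9571
  β = 0.9571: g = -0.09417, g' = -1.7800 → β = 0.9042
  β = 0.9042: g = -0.00891, g' = -1.4651 → β = 0.8981
Converged at β = 0.8981.
Compositions from xᵢ = zᵢ/(1+β(Kᵢ−1)), yᵢ = Kᵢxᵢ:
  1: x = 0.3302, y = 0.8285
  2: x = 0.6698, y = 0.1715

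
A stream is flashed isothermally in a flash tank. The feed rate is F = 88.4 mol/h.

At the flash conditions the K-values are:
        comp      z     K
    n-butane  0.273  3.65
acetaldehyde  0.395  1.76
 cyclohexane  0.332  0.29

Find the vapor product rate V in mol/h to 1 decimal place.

Rachford–Rice: g(β) = Σ zᵢ(Kᵢ−1)/(1+β(Kᵢ−1)) = 0.
Feasibility: ΣzᵢKᵢ = 1.788, Σzᵢ/Kᵢ = 1.444 — both > 1, two phases present.
Iterate (Newton) starting at β = 0.5:
  β = 0.500: g = 0.1632, g' = -0.877 → β = 0.686
  β = 0.686: g = -0.0057, g' = -0.976 → β = 0.680
Converged at β = 0.680.
Then V = β·F = 0.6804·88.4 = 60.1 mol/h and L = F − V = 28.3 mol/h.

V = 60.1 mol/h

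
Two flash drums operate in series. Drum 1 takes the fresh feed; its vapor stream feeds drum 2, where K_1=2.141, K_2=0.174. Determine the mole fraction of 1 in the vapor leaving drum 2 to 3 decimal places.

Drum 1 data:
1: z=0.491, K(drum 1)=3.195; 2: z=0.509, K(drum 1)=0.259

y_1 (drum 2) = 0.899

Drum 1:
Let ψ₁ = V/F and solve Σ zᵢ(Kᵢ−1)/(1+ψ₁(Kᵢ−1)) = 0.
Feasibility: ΣzᵢKᵢ = 1.701, Σzᵢ/Kᵢ = 2.119 — both > 1, two phases present.
Binary case is linear: z₁(K₁−1)(1+ψ₁(K₂−1)) + z₂(K₂−1)(1+ψ₁(K₁−1)) = 0
⇒ ψ₁ = [z₁(K₁−1)+z₂(K₂−1)] / [−(K₁−1)(K₂−1)] = 0.7006/1.6265 = 0.431
Drum-1 compositions:
  1: x = 0.252, y = 0.806
  2: x = 0.748, y = 0.194
Drum-2 feed = drum-1 vapor: z₂ = (0.8064, 0.1936).
Drum 2:
Rachford–Rice: g(ψ₂) = Σ zᵢ(Kᵢ−1)/(1+ψ₂(Kᵢ−1)) = 0.
g(0) = ΣzᵢKᵢ − 1 = 0.760 and g(1) = 1 − Σzᵢ/Kᵢ = -0.489, so a root lies in (0, 1).
Binary case is linear: z₁(K₁−1)(1+ψ₂(K₂−1)) + z₂(K₂−1)(1+ψ₂(K₁−1)) = 0
⇒ ψ₂ = [z₁(K₁−1)+z₂(K₂−1)] / [−(K₁−1)(K₂−1)] = 0.7601/0.9425 = 0.807
  1: x = 0.420, y = 0.899
  2: x = 0.580, y = 0.101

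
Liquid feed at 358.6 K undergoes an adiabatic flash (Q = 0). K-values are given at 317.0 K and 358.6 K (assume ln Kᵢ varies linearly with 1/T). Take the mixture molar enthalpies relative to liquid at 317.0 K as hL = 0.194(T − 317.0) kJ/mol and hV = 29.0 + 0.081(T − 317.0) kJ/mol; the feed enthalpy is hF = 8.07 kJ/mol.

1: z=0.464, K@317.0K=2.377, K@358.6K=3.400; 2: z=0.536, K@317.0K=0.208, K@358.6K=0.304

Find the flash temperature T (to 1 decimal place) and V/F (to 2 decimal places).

T = 323.1 K, V/F = 0.24

Adiabatic flash: solve Rachford–Rice at each trial T, then check hF = ψ·hV(T) + (1−ψ)·hL(T).
  T = 317.0 K: K = (2.377, 0.208), RR gives ψ = 0.197, H_out = 5.702 kJ/mol
  T = 358.6 K: K = (3.400, 0.304), RR gives ψ = 0.443, H_out = 18.843 kJ/mol
  T = 337.8 K: K = (2.874, 0.254), RR gives ψ = 0.336, H_out = 12.999 kJ/mol
  T = 327.4 K: K = (2.622, 0.231), RR gives ψ = 0.273, H_out = 9.606 kJ/mol
  T = 322.2 K: K = (2.498, 0.219), RR gives ψ = 0.237, H_out = 7.731 kJ/mol
  T = 324.8 K: K = (2.560, 0.225), RR gives ψ = 0.255, H_out = 8.686 kJ/mol
  T = 323.5 K: K = (2.529, 0.222), RR gives ψ = 0.246, H_out = 8.213 kJ/mol
Linear interpolation between T = 322.2 (H_out = 7.731) and T = 323.5 (H_out = 8.213) on hF = 8.07 gives T ≈ 323.1 K, at which ψ = 0.24.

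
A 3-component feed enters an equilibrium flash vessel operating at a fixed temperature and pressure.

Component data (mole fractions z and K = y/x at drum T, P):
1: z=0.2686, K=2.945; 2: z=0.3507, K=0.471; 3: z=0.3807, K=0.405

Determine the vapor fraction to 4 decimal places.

Let ψ = V/F and solve Σ zᵢ(Kᵢ−1)/(1+ψ(Kᵢ−1)) = 0.
Check two-phase: ΣzᵢKᵢ = 1.1104 > 1 and Σzᵢ/Kᵢ = 1.7758 > 1, so g(0) = 0.1104 > 0 and g(1) = -0.7758 < 0.
Iterate (Newton) starting at ψ = 0.5:
  ψ = 0.5000: g = -0.30983, g' = -0.7157 → ψ = 0.0671
  ψ = 0.0671: g = 0.03384, g' = -1.0468 → ψ = 0.0994
  ψ = 0.0994: g = 0.00120, g' = -0.9751 → ψ = 0.1006
Converged at ψ = 0.1006.

ψ = 0.1006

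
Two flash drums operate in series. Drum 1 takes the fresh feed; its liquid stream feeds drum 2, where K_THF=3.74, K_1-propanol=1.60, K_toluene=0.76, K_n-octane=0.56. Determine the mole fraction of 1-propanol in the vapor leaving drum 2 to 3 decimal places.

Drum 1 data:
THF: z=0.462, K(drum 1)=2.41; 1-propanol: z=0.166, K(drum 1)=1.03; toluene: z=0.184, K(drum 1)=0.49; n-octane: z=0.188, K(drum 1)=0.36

y_1-propanol (drum 2) = 0.181

Drum 1:
Newton–Raphson from ψ₁ = 0.35:
  ψ₁ = 0.350: g = 0.1718, g' = -0.611 → ψ₁ = 0.631
  ψ₁ = 0.631: g = 0.0092, g' = -0.578 → ψ₁ = 0.647
Converged at ψ₁ = 0.647.
Drum-1 compositions:
  THF: x = 0.242, y = 0.582
  1-propanol: x = 0.163, y = 0.168
  toluene: x = 0.275, y = 0.135
  n-octane: x = 0.321, y = 0.116
Drum-2 feed = drum-1 liquid: z₂ = (0.2416, 0.1628, 0.2747, 0.3209).
Drum 2:
Let ψ₂ = V/F and solve Σ zᵢ(Kᵢ−1)/(1+ψ₂(Kᵢ−1)) = 0.
g(0) = ΣzᵢKᵢ − 1 = 0.552 and g(1) = 1 − Σzᵢ/Kᵢ = -0.101, so a root lies in (0, 1).
Iterate (Newton) starting at ψ₂ = 0.5:
  ψ₂ = 0.500: g = 0.0985, g' = -0.480 → ψ₂ = 0.705
  ψ₂ = 0.705: g = 0.0103, g' = -0.393 → ψ₂ = 0.731
  ψ₂ = 0.731: g = 0.0001, g' = -0.388 → ψ₂ = 0.732
Converged at ψ₂ = 0.732.
  THF: x = 0.080, y = 0.301
  1-propanol: x = 0.113, y = 0.181
  toluene: x = 0.333, y = 0.253
  n-octane: x = 0.473, y = 0.265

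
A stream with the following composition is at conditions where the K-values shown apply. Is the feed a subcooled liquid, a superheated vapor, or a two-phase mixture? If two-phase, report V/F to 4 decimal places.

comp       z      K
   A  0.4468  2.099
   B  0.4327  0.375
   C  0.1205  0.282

two-phase, V/F = 0.1887

ΣzᵢKᵢ = 1.1341; Σzᵢ/Kᵢ = 1.7940.
Both exceed 1, so a two-phase solution exists.
Material balance + equilibrium reduce to Σ zᵢ(Kᵢ−1)/(1+ψ(Kᵢ−1)) = 0.
Iterate (Newton) starting at ψ = 0.5:
  ψ = 0.5000: g = -0.21144, g' = -0.7336 → ψ = 0.2118
  ψ = 0.2118: g = -0.01539, g' = -0.6660 → ψ = 0.1887
Converged at ψ = 0.1887.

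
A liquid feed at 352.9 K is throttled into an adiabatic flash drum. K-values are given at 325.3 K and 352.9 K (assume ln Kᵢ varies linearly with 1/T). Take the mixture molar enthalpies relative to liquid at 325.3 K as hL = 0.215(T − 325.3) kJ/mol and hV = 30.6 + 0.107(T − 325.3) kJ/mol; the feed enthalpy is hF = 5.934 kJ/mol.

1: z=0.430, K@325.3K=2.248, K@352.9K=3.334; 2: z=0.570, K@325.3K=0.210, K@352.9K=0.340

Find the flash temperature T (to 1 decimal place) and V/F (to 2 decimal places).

T = 330.4 K, V/F = 0.16

Adiabatic flash: solve Rachford–Rice at each trial T, then check hF = ψ·hV(T) + (1−ψ)·hL(T).
  T = 325.3 K: K = (2.248, 0.210), RR gives ψ = 0.088, H_out = 2.680 kJ/mol
  T = 352.9 K: K = (3.334, 0.340), RR gives ψ = 0.407, H_out = 17.183 kJ/mol
  T = 339.1 K: K = (2.760, 0.270), RR gives ψ = 0.265, H_out = 10.681 kJ/mol
  T = 332.2 K: K = (2.496, 0.239), RR gives ψ = 0.184, H_out = 6.971 kJ/mol
  T = 328.8 K: K = (2.372, 0.224), RR gives ψ = 0.139, H_out = 4.947 kJ/mol
  T = 330.5 K: K = (2.433, 0.231), RR gives ψ = 0.162, H_out = 5.979 kJ/mol
Linear interpolation between T = 328.8 (H_out = 4.947) and T = 330.5 (H_out = 5.979) on hF = 5.934 gives T ≈ 330.4 K, at which ψ = 0.16.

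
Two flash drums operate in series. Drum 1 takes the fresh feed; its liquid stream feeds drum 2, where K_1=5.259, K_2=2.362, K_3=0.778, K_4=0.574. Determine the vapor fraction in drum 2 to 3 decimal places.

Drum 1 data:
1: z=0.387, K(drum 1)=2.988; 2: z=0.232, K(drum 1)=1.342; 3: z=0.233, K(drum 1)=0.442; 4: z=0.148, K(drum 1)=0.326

V/F (drum 2) = 0.814

Drum 1:
Material balance + equilibrium reduce to Σ zᵢ(Kᵢ−1)/(1+ψ₁(Kᵢ−1)) = 0.
g(0) = ΣzᵢKᵢ − 1 = 0.619 and g(1) = 1 − Σzᵢ/Kᵢ = -0.284, so a root lies in (0, 1).
Newton–Raphson from ψ₁ = 0.7:
  ψ₁ = 0.700: g = -0.0165, g' = -0.721 → ψ₁ = 0.677
Converged at ψ₁ = 0.677.
Drum-1 compositions:
  1: x = 0.165, y = 0.493
  2: x = 0.188, y = 0.253
  3: x = 0.374, y = 0.166
  4: x = 0.272, y = 0.089
Drum-2 feed = drum-1 liquid: z₂ = (0.1650, 0.1884, 0.3744, 0.2722).
Drum 2:
Material balance + equilibrium reduce to Σ zᵢ(Kᵢ−1)/(1+ψ₂(Kᵢ−1)) = 0.
Feasibility: ΣzᵢKᵢ = 1.760, Σzᵢ/Kᵢ = 1.067 — both > 1, two phases present.
Newton–Raphson from ψ₂ = 0.31:
  ψ₂ = 0.310: g = 0.2604, g' = -0.815 → ψ₂ = 0.629
  ψ₂ = 0.629: g = 0.0740, g' = -0.439 → ψ₂ = 0.798
  ψ₂ = 0.798: g = 0.0061, g' = -0.376 → ψ₂ = 0.814
Converged at ψ₂ = 0.814.
  1: x = 0.037, y = 0.194
  2: x = 0.089, y = 0.211
  3: x = 0.457, y = 0.356
  4: x = 0.417, y = 0.239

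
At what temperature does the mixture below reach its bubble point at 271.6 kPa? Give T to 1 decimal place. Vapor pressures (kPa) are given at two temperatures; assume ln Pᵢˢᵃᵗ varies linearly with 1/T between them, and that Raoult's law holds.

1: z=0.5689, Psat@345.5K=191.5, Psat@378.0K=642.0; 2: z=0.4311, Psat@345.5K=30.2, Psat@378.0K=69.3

T = 367.0 K

Bubble-point temperature: ΣzᵢPᵢˢᵃᵗ(T) = P. Interpolate ln Pᵢˢᵃᵗ = aᵢ + bᵢ/T.
  T = 345.5 K: ΣzᵢPᵢˢᵃᵗ = 121.96 kPa
  T = 378.0 K: ΣzᵢPᵢˢᵃᵗ = 395.11 kPa
  T = 361.8 K: ΣzᵢPᵢˢᵃᵗ = 225.47 kPa
  T = 369.9 K: ΣzᵢPᵢˢᵃᵗ = 300.22 kPa
  T = 365.9 K: ΣzᵢPᵢˢᵃᵗ = 261.02 kPa
  T = 367.9 K: ΣzᵢPᵢˢᵃᵗ = 280.04 kPa
Interpolating between 365.9 K and 367.9 K gives T ≈ 367.0 K.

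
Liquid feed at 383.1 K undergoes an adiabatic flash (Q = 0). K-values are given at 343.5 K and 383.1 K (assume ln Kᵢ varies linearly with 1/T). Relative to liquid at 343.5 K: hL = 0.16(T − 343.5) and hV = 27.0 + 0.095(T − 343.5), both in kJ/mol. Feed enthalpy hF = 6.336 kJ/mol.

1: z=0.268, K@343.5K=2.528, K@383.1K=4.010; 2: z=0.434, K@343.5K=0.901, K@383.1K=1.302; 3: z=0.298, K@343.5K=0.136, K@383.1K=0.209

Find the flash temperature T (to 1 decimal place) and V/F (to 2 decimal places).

T = 348.3 K, V/F = 0.21

Adiabatic flash: solve Rachford–Rice at each trial T, then check hF = ψ·hV(T) + (1−ψ)·hL(T).
  T = 343.5 K: K = (2.528, 0.901, 0.136), RR gives ψ = 0.141, H_out = 3.813 kJ/mol
  T = 383.1 K: K = (4.010, 1.302, 0.209), RR gives ψ = 0.549, H_out = 19.743 kJ/mol
  T = 363.3 K: K = (3.224, 1.094, 0.171), RR gives ψ = 0.382, H_out = 12.986 kJ/mol
  T = 353.4 K: K = (2.865, 0.996, 0.153), RR gives ψ = 0.274, H_out = 8.806 kJ/mol
  T = 348.4 K: K = (2.692, 0.947, 0.144), RR gives ψ = 0.211, H_out = 6.405 kJ/mol
  T = 345.9 K: K = (2.608, 0.924, 0.140), RR gives ψ = 0.176, H_out = 5.115 kJ/mol
  T = 347.1 K: K = (2.648, 0.935, 0.142), RR gives ψ = 0.193, H_out = 5.742 kJ/mol
Linear interpolation between T = 347.1 (H_out = 5.742) and T = 348.4 (H_out = 6.405) on hF = 6.336 gives T ≈ 348.3 K, at which ψ = 0.21.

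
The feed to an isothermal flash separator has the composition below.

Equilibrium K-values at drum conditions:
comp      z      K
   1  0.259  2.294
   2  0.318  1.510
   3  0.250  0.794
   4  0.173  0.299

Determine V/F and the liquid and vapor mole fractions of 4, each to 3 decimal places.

V/F = 0.694, x_4 = 0.337, y_4 = 0.101

Rachford–Rice: g(V/F) = Σ zᵢ(Kᵢ−1)/(1+V/F(Kᵢ−1)) = 0.
Check two-phase: ΣzᵢKᵢ = 1.325 > 1 and Σzᵢ/Kᵢ = 1.217 > 1, so g(0) = 0.325 > 0 and g(1) = -0.217 < 0.
Newton iteration, V/F⁰ = 0.33:
  V/F = 0.330: g = 0.1606, g' = -0.430 → V/F = 0.704
  V/F = 0.704: g = -0.0049, g' = -0.509 → V/F = 0.694
Converged at V/F = 0.694.
Compositions from xᵢ = zᵢ/(1+V/F(Kᵢ−1)), yᵢ = Kᵢxᵢ:
  1: x = 0.136, y = 0.313
  2: x = 0.235, y = 0.355
  3: x = 0.292, y = 0.232
  4: x = 0.337, y = 0.101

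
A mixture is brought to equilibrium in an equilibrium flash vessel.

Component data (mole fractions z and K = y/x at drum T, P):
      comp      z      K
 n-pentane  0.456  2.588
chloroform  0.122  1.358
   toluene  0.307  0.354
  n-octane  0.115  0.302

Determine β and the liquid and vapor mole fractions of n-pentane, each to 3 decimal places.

β = 0.531, x_n-pentane = 0.247, y_n-pentane = 0.640

Rachford–Rice: g(β) = Σ zᵢ(Kᵢ−1)/(1+β(Kᵢ−1)) = 0.
Feasibility: ΣzᵢKᵢ = 1.489, Σzᵢ/Kᵢ = 1.514 — both > 1, two phases present.
Newton–Raphson from β = 0.56:
  β = 0.560: g = -0.0228, g' = -0.799 → β = 0.531
Converged at β = 0.531.
Compositions from xᵢ = zᵢ/(1+β(Kᵢ−1)), yᵢ = Kᵢxᵢ:
  n-pentane: x = 0.247, y = 0.640
  chloroform: x = 0.103, y = 0.139
  toluene: x = 0.467, y = 0.165
  n-octane: x = 0.183, y = 0.055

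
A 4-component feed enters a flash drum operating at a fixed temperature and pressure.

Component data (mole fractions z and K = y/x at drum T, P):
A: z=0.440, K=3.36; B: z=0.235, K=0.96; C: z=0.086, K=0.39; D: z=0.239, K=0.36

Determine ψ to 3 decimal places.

ψ = 0.717

Material balance + equilibrium reduce to Σ zᵢ(Kᵢ−1)/(1+ψ(Kᵢ−1)) = 0.
Feasibility: ΣzᵢKᵢ = 1.824, Σzᵢ/Kᵢ = 1.260 — both > 1, two phases present.
Newton–Raphson from ψ = 0.5:
  ψ = 0.500: g = 0.1663, g' = -0.794 → ψ = 0.709
  ψ = 0.709: g = 0.0059, g' = -0.771 → ψ = 0.717
Converged at ψ = 0.717.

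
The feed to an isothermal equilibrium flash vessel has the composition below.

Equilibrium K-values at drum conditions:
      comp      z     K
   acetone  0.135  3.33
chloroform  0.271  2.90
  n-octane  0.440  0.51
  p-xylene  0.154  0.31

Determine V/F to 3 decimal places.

V/F = 0.451

Rachford–Rice: g(V/F) = Σ zᵢ(Kᵢ−1)/(1+V/F(Kᵢ−1)) = 0.
Check two-phase: ΣzᵢKᵢ = 1.508 > 1 and Σzᵢ/Kᵢ = 1.494 > 1, so g(0) = 0.508 > 0 and g(1) = -0.494 < 0.
Newton iteration, V/F⁰ = 0.5:
  V/F = 0.500: g = -0.0385, g' = -0.770 → V/F = 0.450
  V/F = 0.450: g = 0.0004, g' = -0.787 → V/F = 0.451
Converged at V/F = 0.451.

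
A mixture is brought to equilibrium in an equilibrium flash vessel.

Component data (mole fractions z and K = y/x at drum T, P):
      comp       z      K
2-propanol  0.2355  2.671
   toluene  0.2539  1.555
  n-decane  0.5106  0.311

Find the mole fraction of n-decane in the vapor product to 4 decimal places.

y_n-decane = 0.1869

Iterate (Newton) starting at V/F = 0.5:
  V/F = 0.5000: g = -0.21200, g' = -0.8072 → V/F = 0.2374
  V/F = 0.2374: g = -0.01432, g' = -0.7446 → V/F = 0.2181
  V/F = 0.2181: g = 0.00006, g' = -0.7511 → V/F = 0.2182
Converged at V/F = 0.2182.
Compositions from xᵢ = zᵢ/(1+V/F(Kᵢ−1)), yᵢ = Kᵢxᵢ:
  2-propanol: x = 0.1726, y = 0.4609
  toluene: x = 0.2265, y = 0.3522
  n-decane: x = 0.6010, y = 0.1869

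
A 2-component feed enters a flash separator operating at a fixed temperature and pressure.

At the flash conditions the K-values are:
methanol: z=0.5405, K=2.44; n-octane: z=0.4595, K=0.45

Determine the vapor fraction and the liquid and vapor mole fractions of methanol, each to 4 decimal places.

ψ = 0.6636, x_methanol = 0.2764, y_methanol = 0.6744

Let ψ = V/F and solve Σ zᵢ(Kᵢ−1)/(1+ψ(Kᵢ−1)) = 0.
Feasibility: ΣzᵢKᵢ = 1.5256, Σzᵢ/Kᵢ = 1.2426 — both > 1, two phases present.
Binary case is linear: z₁(K₁−1)(1+ψ(K₂−1)) + z₂(K₂−1)(1+ψ(K₁−1)) = 0
⇒ ψ = [z₁(K₁−1)+z₂(K₂−1)] / [−(K₁−1)(K₂−1)] = 0.52559/0.79200 = 0.6636
Compositions from xᵢ = zᵢ/(1+ψ(Kᵢ−1)), yᵢ = Kᵢxᵢ:
  methanol: x = 0.2764, y = 0.6744
  n-octane: x = 0.7236, y = 0.3256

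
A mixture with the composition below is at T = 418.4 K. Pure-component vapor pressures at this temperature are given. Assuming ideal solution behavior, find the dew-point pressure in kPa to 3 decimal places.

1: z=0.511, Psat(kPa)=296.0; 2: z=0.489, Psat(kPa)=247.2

At the dew point ψ → 1, so Σzᵢ/Kᵢ = 1 with Kᵢ = Pᵢˢᵃᵗ/P ⇒ 1/P = Σzᵢ/Pᵢˢᵃᵗ.
1/P = 0.511/296.0 + 0.489/247.2 = 0.003705 ⇒ P = 269.941 kPa

Pdew = 269.941 kPa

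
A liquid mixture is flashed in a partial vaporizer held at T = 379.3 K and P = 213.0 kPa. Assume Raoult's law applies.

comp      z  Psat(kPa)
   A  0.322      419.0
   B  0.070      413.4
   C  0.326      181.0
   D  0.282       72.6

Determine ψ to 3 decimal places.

ψ = 0.323

Raoult's law: Kᵢ = Pᵢˢᵃᵗ/P = Pᵢˢᵃᵗ/213.0.
  K_A = 419.0/213.0 = 1.96714, K_B = 413.4/213.0 = 1.94085, K_C = 181.0/213.0 = 0.84977, K_D = 72.6/213.0 = 0.34085
Newton iteration, ψ⁰ = 0.6:
  ψ = 0.600: g = -0.1222, g' = -0.490 → ψ = 0.351
  ψ = 0.351: g = -0.0114, g' = -0.418 → ψ = 0.323
Converged at ψ = 0.323.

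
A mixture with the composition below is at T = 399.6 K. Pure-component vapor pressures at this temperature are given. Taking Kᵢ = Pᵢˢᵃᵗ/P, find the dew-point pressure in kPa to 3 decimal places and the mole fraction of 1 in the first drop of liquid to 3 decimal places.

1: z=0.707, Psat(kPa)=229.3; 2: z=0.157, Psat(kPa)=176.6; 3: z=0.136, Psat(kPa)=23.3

Pdew = 101.945 kPa, x_1 = 0.314

At the dew point ψ → 1, so Σzᵢ/Kᵢ = 1 with Kᵢ = Pᵢˢᵃᵗ/P ⇒ 1/P = Σzᵢ/Pᵢˢᵃᵗ.
1/P = 0.707/229.3 + 0.157/176.6 + 0.136/23.3 = 0.009809 ⇒ P = 101.945 kPa
xᵢ = zᵢP/Pᵢˢᵃᵗ ⇒ x_1 = 0.707·101.945/229.3 = 0.314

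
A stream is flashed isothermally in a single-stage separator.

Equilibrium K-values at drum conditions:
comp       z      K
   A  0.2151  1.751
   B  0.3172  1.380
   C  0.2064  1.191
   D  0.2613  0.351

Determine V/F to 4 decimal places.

V/F = 0.5106

Rachford–Rice: g(V/F) = Σ zᵢ(Kᵢ−1)/(1+V/F(Kᵢ−1)) = 0.
Check two-phase: ΣzᵢKᵢ = 1.1519 > 1 and Σzᵢ/Kᵢ = 1.2704 > 1, so g(0) = 0.1519 > 0 and g(1) = -0.2704 < 0.
Newton iteration, V/F⁰ = 0.5:
  V/F = 0.5000: g = 0.00367, g' = -0.3439 → V/F = 0.5107
  V/F = 0.5107: g = -0.00002, g' = -0.3480 → V/F = 0.5106
Converged at V/F = 0.5106.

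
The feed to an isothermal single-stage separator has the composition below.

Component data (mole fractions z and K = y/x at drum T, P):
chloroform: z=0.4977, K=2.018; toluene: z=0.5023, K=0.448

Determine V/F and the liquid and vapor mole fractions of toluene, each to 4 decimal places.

Newton iteration, V/F⁰ = 0.5:
  V/F = 0.5000: g = -0.04721, g' = -0.5185 → V/F = 0.4089
  V/F = 0.4089: g = -0.00038, g' = -0.5124 → V/F = 0.4082
Converged at V/F = 0.4082.
Compositions from xᵢ = zᵢ/(1+V/F(Kᵢ−1)), yᵢ = Kᵢxᵢ:
  chloroform: x = 0.3516, y = 0.7095
  toluene: x = 0.6484, y = 0.2905

V/F = 0.4082, x_toluene = 0.6484, y_toluene = 0.2905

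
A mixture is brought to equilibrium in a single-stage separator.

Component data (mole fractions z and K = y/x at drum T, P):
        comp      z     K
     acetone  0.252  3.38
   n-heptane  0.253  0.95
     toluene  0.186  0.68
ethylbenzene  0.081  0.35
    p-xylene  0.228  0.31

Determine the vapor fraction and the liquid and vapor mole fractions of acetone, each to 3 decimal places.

ψ = 0.310, x_acetone = 0.145, y_acetone = 0.490

Newton iteration, ψ⁰ = 0.36:
  ψ = 0.360: g = -0.0352, g' = -0.689 → ψ = 0.309
  ψ = 0.309: g = 0.0009, g' = -0.727 → ψ = 0.310
Converged at ψ = 0.310.
Compositions from xᵢ = zᵢ/(1+ψ(Kᵢ−1)), yᵢ = Kᵢxᵢ:
  acetone: x = 0.145, y = 0.490
  n-heptane: x = 0.257, y = 0.244
  toluene: x = 0.206, y = 0.140
  ethylbenzene: x = 0.101, y = 0.036
  p-xylene: x = 0.290, y = 0.090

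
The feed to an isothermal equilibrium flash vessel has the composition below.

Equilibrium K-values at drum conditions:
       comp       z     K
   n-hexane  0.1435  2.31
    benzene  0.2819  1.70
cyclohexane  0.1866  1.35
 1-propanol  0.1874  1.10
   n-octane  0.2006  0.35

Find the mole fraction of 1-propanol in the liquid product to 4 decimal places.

Material balance + equilibrium reduce to Σ zᵢ(Kᵢ−1)/(1+ψ(Kᵢ−1)) = 0.
g(0) = ΣzᵢKᵢ − 1 = 0.3390 and g(1) = 1 − Σzᵢ/Kᵢ = -0.1097, so a root lies in (0, 1).
Iterate (Newton) starting at ψ = 0.5:
  ψ = 0.5000: g = 0.14002, g' = -0.3700 → ψ = 0.8785
  ψ = 0.8785: g = -0.02716, g' = -0.5817 → ψ = 0.8318
  ψ = 0.8318: g = -0.00129, g' = -0.5285 → ψ = 0.8293
Converged at ψ = 0.8293.
Compositions from xᵢ = zᵢ/(1+ψ(Kᵢ−1)), yᵢ = Kᵢxᵢ:
  n-hexane: x = 0.0688, y = 0.1589
  benzene: x = 0.1784, y = 0.3032
  cyclohexane: x = 0.1446, y = 0.1952
  1-propanol: x = 0.1730, y = 0.1904
  n-octane: x = 0.4352, y = 0.1523

x_1-propanol = 0.1730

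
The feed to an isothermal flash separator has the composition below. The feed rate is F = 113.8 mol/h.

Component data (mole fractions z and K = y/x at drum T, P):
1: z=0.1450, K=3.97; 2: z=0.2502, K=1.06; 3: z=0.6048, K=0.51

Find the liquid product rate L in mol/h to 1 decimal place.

L = 97.7 mol/h

Rachford–Rice: g(V/F) = Σ zᵢ(Kᵢ−1)/(1+V/F(Kᵢ−1)) = 0.
Check two-phase: ΣzᵢKᵢ = 1.1493 > 1 and Σzᵢ/Kᵢ = 1.4584 > 1, so g(0) = 0.1493 > 0 and g(1) = -0.4584 < 0.
Iterate (Newton) starting at V/F = 0.5:
  V/F = 0.5000: g = -0.20464, g' = -0.4627 → V/F = 0.0577
  V/F = 0.0577: g = 0.07759, g' = -1.0867 → V/F = 0.1291
  V/F = 0.1291: g = 0.00979, g' = -0.8346 → V/F = 0.1409
  V/F = 0.1409: g = 0.00018, g' = -0.8042 → V/F = 0.1411
Converged at V/F = 0.1411.
Then V = V/F·F = 0.1411·113.8 = 16.1 mol/h and L = F − V = 97.7 mol/h.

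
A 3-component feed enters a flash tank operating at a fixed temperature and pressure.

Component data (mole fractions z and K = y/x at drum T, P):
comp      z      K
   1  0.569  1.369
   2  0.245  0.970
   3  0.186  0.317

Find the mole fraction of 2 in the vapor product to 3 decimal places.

Let ψ = V/F and solve Σ zᵢ(Kᵢ−1)/(1+ψ(Kᵢ−1)) = 0.
Check two-phase: ΣzᵢKᵢ = 1.076 > 1 and Σzᵢ/Kᵢ = 1.255 > 1, so g(0) = 0.076 > 0 and g(1) = -0.255 < 0.
Newton iteration, ψ⁰ = 0.5:
  ψ = 0.500: g = -0.0231, g' = -0.256 → ψ = 0.410
  ψ = 0.410: g = -0.0014, g' = -0.226 → ψ = 0.403
Converged at ψ = 0.403.
Compositions from xᵢ = zᵢ/(1+ψ(Kᵢ−1)), yᵢ = Kᵢxᵢ:
  1: x = 0.495, y = 0.678
  2: x = 0.248, y = 0.241
  3: x = 0.257, y = 0.081

y_2 = 0.241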